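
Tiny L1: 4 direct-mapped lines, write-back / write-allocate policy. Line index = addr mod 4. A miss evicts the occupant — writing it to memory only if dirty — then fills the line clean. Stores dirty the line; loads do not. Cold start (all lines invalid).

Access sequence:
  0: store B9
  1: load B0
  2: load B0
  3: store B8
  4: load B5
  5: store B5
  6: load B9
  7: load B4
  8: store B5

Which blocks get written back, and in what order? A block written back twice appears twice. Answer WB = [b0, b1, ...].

WB = [9, 5, 8]

  0 | W B9 → L1 miss [D]
  1 | R B0 → L0 miss [-]
  2 | R B0 → L0 hit [-]
  3 | W B8 → L0 miss [D]
  4 | R B5 → L1 miss wb→B9 [-]
  5 | W B5 → L1 hit [D]
  6 | R B9 → L1 miss wb→B5 [-]
  7 | R B4 → L0 miss wb→B8 [-]
  8 | W B5 → L1 miss [D]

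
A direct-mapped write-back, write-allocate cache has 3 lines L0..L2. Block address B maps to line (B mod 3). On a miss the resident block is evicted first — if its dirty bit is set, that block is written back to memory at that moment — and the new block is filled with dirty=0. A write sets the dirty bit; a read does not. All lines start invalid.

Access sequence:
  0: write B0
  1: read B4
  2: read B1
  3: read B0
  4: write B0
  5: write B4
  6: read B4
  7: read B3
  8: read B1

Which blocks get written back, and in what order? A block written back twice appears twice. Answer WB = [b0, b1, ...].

WB = [0, 4]

0: W B0 → L0 miss [D]
1: R B4 → L1 miss [-]
2: R B1 → L1 miss [-]
3: R B0 → L0 hit [D]
4: W B0 → L0 hit [D]
5: W B4 → L1 miss [D]
6: R B4 → L1 hit [D]
7: R B3 → L0 miss wb→B0 [-]
8: R B1 → L1 miss wb→B4 [-]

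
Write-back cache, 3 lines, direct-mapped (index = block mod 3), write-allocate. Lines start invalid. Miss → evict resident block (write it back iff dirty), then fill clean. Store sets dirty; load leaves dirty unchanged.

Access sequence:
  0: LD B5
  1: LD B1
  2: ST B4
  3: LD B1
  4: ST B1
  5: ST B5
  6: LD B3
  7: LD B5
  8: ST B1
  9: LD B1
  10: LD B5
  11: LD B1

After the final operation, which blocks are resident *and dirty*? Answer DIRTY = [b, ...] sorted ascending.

DIRTY = [1, 5]

0: R B5 → L2 miss [-]
1: R B1 → L1 miss [-]
2: W B4 → L1 miss [D]
3: R B1 → L1 miss wb→B4 [-]
4: W B1 → L1 hit [D]
5: W B5 → L2 hit [D]
6: R B3 → L0 miss [-]
7: R B5 → L2 hit [D]
8: W B1 → L1 hit [D]
9: R B1 → L1 hit [D]
10: R B5 → L2 hit [D]
11: R B1 → L1 hit [D]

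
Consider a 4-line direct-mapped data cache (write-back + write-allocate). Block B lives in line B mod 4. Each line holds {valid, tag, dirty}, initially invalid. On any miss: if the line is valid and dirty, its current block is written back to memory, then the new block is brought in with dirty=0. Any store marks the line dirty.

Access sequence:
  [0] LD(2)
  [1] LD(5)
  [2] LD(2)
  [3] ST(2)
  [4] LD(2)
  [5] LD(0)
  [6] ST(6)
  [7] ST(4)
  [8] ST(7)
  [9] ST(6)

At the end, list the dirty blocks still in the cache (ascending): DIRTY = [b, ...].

  0 | R B2 → L2 miss [-]
  1 | R B5 → L1 miss [-]
  2 | R B2 → L2 hit [-]
  3 | W B2 → L2 hit [D]
  4 | R B2 → L2 hit [D]
  5 | R B0 → L0 miss [-]
  6 | W B6 → L2 miss wb→B2 [D]
  7 | W B4 → L0 miss [D]
  8 | W B7 → L3 miss [D]
  9 | W B6 → L2 hit [D]

DIRTY = [4, 6, 7]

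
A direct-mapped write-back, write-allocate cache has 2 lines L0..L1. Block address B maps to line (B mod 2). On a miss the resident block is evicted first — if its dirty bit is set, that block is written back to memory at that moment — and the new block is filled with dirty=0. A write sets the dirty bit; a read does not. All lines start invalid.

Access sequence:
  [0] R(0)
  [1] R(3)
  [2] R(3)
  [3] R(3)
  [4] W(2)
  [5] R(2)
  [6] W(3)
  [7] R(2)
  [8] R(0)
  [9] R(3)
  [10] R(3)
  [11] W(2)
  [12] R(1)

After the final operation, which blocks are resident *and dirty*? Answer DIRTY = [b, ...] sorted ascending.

0: R B0 -> L0 miss  d=-]
1: R B3 -> L1 miss  d=-]
2: R B3 -> L1 hit  d=-]
3: R B3 -> L1 hit  d=-]
4: W B2 -> L0 miss  d=D]
5: R B2 -> L0 hit  d=D]
6: W B3 -> L1 hit  d=D]
7: R B2 -> L0 hit  d=D]
8: R B0 -> L0 miss wb->B2  d=-]
9: R B3 -> L1 hit  d=D]
10: R B3 -> L1 hit  d=D]
11: W B2 -> L0 miss  d=D]
12: R B1 -> L1 miss wb->B3  d=-]

DIRTY = [2]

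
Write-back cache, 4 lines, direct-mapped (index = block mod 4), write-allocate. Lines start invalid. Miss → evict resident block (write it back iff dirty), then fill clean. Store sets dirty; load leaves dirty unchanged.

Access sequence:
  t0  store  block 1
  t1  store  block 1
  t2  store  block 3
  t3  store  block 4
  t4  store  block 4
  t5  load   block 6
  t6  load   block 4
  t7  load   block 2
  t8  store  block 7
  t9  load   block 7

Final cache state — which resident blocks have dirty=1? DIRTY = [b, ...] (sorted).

DIRTY = [1, 4, 7]

  0 | W B1 → L1 miss [D]
  1 | W B1 → L1 hit [D]
  2 | W B3 → L3 miss [D]
  3 | W B4 → L0 miss [D]
  4 | W B4 → L0 hit [D]
  5 | R B6 → L2 miss [-]
  6 | R B4 → L0 hit [D]
  7 | R B2 → L2 miss [-]
  8 | W B7 → L3 miss wb→B3 [D]
  9 | R B7 → L3 hit [D]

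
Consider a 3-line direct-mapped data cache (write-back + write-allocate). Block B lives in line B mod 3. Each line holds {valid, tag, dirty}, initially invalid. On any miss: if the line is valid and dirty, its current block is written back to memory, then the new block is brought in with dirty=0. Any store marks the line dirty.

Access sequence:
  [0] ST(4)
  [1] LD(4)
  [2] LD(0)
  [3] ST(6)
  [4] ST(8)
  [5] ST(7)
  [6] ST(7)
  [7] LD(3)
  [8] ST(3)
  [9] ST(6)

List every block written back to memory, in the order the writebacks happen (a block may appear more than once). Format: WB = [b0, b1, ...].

0: W B4 → L1 miss [D]
1: R B4 → L1 hit [D]
2: R B0 → L0 miss [-]
3: W B6 → L0 miss [D]
4: W B8 → L2 miss [D]
5: W B7 → L1 miss wb→B4 [D]
6: W B7 → L1 hit [D]
7: R B3 → L0 miss wb→B6 [-]
8: W B3 → L0 hit [D]
9: W B6 → L0 miss wb→B3 [D]

WB = [4, 6, 3]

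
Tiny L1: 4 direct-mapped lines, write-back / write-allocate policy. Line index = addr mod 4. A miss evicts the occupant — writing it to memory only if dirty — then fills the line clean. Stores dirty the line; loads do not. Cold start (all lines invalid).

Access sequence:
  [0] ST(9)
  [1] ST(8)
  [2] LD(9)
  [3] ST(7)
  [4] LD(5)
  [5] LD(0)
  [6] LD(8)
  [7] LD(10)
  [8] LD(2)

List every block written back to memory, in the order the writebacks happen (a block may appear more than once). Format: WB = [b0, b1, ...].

WB = [9, 8]

0: W B9 -> L1 miss  d=D]
1: W B8 -> L0 miss  d=D]
2: R B9 -> L1 hit  d=D]
3: W B7 -> L3 miss  d=D]
4: R B5 -> L1 miss wb->B9  d=-]
5: R B0 -> L0 miss wb->B8  d=-]
6: R B8 -> L0 miss  d=-]
7: R B10 -> L2 miss  d=-]
8: R B2 -> L2 miss  d=-]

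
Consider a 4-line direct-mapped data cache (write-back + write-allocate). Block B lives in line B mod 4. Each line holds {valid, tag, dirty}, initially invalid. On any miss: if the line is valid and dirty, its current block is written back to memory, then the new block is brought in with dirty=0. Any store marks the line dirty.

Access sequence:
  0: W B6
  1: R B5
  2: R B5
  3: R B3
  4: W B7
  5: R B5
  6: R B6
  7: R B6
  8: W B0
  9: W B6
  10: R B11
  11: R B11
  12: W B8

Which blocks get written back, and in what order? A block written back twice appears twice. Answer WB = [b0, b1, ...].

WB = [7, 0]

  0 | W B6 → L2 miss [D]
  1 | R B5 → L1 miss [-]
  2 | R B5 → L1 hit [-]
  3 | R B3 → L3 miss [-]
  4 | W B7 → L3 miss [D]
  5 | R B5 → L1 hit [-]
  6 | R B6 → L2 hit [D]
  7 | R B6 → L2 hit [D]
  8 | W B0 → L0 miss [D]
  9 | W B6 → L2 hit [D]
  10 | R B11 → L3 miss wb→B7 [-]
  11 | R B11 → L3 hit [-]
  12 | W B8 → L0 miss wb→B0 [D]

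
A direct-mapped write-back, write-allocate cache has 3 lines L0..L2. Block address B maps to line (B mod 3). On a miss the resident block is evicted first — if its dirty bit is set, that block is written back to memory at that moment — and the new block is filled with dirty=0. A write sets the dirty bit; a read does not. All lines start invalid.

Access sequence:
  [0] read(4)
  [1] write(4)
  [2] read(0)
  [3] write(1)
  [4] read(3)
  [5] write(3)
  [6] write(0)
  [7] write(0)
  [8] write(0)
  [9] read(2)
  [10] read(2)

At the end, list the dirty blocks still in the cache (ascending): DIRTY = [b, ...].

0: R B4 → L1 miss [-]
1: W B4 → L1 hit [D]
2: R B0 → L0 miss [-]
3: W B1 → L1 miss wb→B4 [D]
4: R B3 → L0 miss [-]
5: W B3 → L0 hit [D]
6: W B0 → L0 miss wb→B3 [D]
7: W B0 → L0 hit [D]
8: W B0 → L0 hit [D]
9: R B2 → L2 miss [-]
10: R B2 → L2 hit [-]

DIRTY = [0, 1]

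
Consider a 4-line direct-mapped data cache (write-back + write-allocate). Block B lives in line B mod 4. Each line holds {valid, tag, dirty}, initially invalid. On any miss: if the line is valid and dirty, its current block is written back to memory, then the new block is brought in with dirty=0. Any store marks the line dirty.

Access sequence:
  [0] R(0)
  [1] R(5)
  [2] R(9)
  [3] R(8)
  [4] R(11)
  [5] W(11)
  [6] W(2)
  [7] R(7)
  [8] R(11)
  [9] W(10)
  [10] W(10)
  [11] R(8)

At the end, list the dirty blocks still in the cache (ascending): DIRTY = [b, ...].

0: R B0 -> L0 miss  d=-]
1: R B5 -> L1 miss  d=-]
2: R B9 -> L1 miss  d=-]
3: R B8 -> L0 miss  d=-]
4: R B11 -> L3 miss  d=-]
5: W B11 -> L3 hit  d=D]
6: W B2 -> L2 miss  d=D]
7: R B7 -> L3 miss wb->B11  d=-]
8: R B11 -> L3 miss  d=-]
9: W B10 -> L2 miss wb->B2  d=D]
10: W B10 -> L2 hit  d=D]
11: R B8 -> L0 hit  d=-]

DIRTY = [10]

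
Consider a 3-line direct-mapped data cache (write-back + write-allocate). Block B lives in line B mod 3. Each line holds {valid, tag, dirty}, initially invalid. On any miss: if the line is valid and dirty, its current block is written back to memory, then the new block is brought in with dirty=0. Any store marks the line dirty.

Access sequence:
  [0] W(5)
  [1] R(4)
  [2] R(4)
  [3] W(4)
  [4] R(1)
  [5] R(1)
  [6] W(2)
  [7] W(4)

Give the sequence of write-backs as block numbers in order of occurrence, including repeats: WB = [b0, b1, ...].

0: W B5 -> L2 miss  d=D]
1: R B4 -> L1 miss  d=-]
2: R B4 -> L1 hit  d=-]
3: W B4 -> L1 hit  d=D]
4: R B1 -> L1 miss wb->B4  d=-]
5: R B1 -> L1 hit  d=-]
6: W B2 -> L2 miss wb->B5  d=D]
7: W B4 -> L1 miss  d=D]

WB = [4, 5]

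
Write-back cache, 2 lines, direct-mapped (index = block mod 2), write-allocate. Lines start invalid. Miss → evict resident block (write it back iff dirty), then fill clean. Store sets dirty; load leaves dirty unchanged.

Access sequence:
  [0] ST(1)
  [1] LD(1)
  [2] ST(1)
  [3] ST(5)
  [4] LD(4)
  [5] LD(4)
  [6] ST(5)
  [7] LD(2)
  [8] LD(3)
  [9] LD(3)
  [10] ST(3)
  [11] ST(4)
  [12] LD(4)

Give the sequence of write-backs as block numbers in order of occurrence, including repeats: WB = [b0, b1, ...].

WB = [1, 5]

0: W B1 → L1 miss [D]
1: R B1 → L1 hit [D]
2: W B1 → L1 hit [D]
3: W B5 → L1 miss wb→B1 [D]
4: R B4 → L0 miss [-]
5: R B4 → L0 hit [-]
6: W B5 → L1 hit [D]
7: R B2 → L0 miss [-]
8: R B3 → L1 miss wb→B5 [-]
9: R B3 → L1 hit [-]
10: W B3 → L1 hit [D]
11: W B4 → L0 miss [D]
12: R B4 → L0 hit [D]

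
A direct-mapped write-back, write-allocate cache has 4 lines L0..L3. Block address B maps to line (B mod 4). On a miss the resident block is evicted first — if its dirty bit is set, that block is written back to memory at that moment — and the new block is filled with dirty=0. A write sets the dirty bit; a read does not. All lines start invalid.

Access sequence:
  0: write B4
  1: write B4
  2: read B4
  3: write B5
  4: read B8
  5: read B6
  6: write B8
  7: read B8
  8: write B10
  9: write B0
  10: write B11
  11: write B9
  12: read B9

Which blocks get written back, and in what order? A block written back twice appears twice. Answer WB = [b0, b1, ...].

0: W B4 -> L0 miss  d=D]
1: W B4 -> L0 hit  d=D]
2: R B4 -> L0 hit  d=D]
3: W B5 -> L1 miss  d=D]
4: R B8 -> L0 miss wb->B4  d=-]
5: R B6 -> L2 miss  d=-]
6: W B8 -> L0 hit  d=D]
7: R B8 -> L0 hit  d=D]
8: W B10 -> L2 miss  d=D]
9: W B0 -> L0 miss wb->B8  d=D]
10: W B11 -> L3 miss  d=D]
11: W B9 -> L1 miss wb->B5  d=D]
12: R B9 -> L1 hit  d=D]

WB = [4, 8, 5]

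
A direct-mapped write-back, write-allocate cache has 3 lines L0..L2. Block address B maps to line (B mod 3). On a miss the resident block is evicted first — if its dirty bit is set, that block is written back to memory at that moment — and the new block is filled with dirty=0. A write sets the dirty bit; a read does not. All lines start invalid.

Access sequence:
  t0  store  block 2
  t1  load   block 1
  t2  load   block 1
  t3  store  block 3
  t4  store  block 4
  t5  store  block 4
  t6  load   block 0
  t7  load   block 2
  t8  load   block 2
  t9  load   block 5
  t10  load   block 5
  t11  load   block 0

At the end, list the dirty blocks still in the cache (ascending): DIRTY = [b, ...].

DIRTY = [4]

  0 | W B2 → L2 miss [D]
  1 | R B1 → L1 miss [-]
  2 | R B1 → L1 hit [-]
  3 | W B3 → L0 miss [D]
  4 | W B4 → L1 miss [D]
  5 | W B4 → L1 hit [D]
  6 | R B0 → L0 miss wb→B3 [-]
  7 | R B2 → L2 hit [D]
  8 | R B2 → L2 hit [D]
  9 | R B5 → L2 miss wb→B2 [-]
  10 | R B5 → L2 hit [-]
  11 | R B0 → L0 hit [-]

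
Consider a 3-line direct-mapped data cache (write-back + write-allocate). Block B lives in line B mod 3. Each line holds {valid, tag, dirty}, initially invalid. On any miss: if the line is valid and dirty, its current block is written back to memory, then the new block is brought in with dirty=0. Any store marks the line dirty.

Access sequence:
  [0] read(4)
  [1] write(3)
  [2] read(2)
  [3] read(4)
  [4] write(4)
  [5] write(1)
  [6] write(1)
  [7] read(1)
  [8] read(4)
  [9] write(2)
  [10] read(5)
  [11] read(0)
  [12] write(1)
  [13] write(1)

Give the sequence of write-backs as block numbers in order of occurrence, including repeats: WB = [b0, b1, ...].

WB = [4, 1, 2, 3]

0: R B4 -> L1 miss  d=-]
1: W B3 -> L0 miss  d=D]
2: R B2 -> L2 miss  d=-]
3: R B4 -> L1 hit  d=-]
4: W B4 -> L1 hit  d=D]
5: W B1 -> L1 miss wb->B4  d=D]
6: W B1 -> L1 hit  d=D]
7: R B1 -> L1 hit  d=D]
8: R B4 -> L1 miss wb->B1  d=-]
9: W B2 -> L2 hit  d=D]
10: R B5 -> L2 miss wb->B2  d=-]
11: R B0 -> L0 miss wb->B3  d=-]
12: W B1 -> L1 miss  d=D]
13: W B1 -> L1 hit  d=D]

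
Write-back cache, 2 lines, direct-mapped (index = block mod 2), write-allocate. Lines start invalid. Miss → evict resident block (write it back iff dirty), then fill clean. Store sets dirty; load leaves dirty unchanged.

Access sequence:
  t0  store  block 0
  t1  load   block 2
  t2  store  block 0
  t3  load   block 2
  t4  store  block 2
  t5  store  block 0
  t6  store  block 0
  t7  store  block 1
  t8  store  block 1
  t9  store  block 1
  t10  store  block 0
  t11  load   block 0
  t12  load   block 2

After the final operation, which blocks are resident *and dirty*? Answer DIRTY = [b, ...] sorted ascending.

  0 | W B0 → L0 miss [D]
  1 | R B2 → L0 miss wb→B0 [-]
  2 | W B0 → L0 miss [D]
  3 | R B2 → L0 miss wb→B0 [-]
  4 | W B2 → L0 hit [D]
  5 | W B0 → L0 miss wb→B2 [D]
  6 | W B0 → L0 hit [D]
  7 | W B1 → L1 miss [D]
  8 | W B1 → L1 hit [D]
  9 | W B1 → L1 hit [D]
  10 | W B0 → L0 hit [D]
  11 | R B0 → L0 hit [D]
  12 | R B2 → L0 miss wb→B0 [-]

DIRTY = [1]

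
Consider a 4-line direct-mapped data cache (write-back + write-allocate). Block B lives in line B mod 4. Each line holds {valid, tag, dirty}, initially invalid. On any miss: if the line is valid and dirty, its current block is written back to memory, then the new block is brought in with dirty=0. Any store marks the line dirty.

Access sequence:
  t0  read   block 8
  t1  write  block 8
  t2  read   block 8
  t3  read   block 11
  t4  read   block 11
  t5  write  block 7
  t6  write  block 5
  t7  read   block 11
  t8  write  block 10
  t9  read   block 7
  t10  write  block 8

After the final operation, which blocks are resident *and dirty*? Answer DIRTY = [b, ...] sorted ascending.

0: R B8 → L0 miss [-]
1: W B8 → L0 hit [D]
2: R B8 → L0 hit [D]
3: R B11 → L3 miss [-]
4: R B11 → L3 hit [-]
5: W B7 → L3 miss [D]
6: W B5 → L1 miss [D]
7: R B11 → L3 miss wb→B7 [-]
8: W B10 → L2 miss [D]
9: R B7 → L3 miss [-]
10: W B8 → L0 hit [D]

DIRTY = [5, 8, 10]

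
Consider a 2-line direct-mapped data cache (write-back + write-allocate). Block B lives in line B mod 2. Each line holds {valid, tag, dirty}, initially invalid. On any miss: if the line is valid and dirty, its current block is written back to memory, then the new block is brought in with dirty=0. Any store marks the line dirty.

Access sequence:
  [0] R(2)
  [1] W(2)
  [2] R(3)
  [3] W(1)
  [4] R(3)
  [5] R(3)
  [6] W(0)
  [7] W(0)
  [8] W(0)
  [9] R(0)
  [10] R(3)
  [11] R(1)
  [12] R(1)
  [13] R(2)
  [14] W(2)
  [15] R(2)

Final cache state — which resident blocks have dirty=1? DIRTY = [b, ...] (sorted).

0: R B2 -> L0 miss  d=-]
1: W B2 -> L0 hit  d=D]
2: R B3 -> L1 miss  d=-]
3: W B1 -> L1 miss  d=D]
4: R B3 -> L1 miss wb->B1  d=-]
5: R B3 -> L1 hit  d=-]
6: W B0 -> L0 miss wb->B2  d=D]
7: W B0 -> L0 hit  d=D]
8: W B0 -> L0 hit  d=D]
9: R B0 -> L0 hit  d=D]
10: R B3 -> L1 hit  d=-]
11: R B1 -> L1 miss  d=-]
12: R B1 -> L1 hit  d=-]
13: R B2 -> L0 miss wb->B0  d=-]
14: W B2 -> L0 hit  d=D]
15: R B2 -> L0 hit  d=D]

DIRTY = [2]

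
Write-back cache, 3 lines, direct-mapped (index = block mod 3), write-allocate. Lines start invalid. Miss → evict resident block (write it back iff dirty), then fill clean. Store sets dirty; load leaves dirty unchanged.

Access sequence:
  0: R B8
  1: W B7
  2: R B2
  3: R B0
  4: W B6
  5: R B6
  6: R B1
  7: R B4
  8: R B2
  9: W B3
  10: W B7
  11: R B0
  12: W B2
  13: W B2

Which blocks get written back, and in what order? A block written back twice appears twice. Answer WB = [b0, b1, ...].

0: R B8 -> L2 miss  d=-]
1: W B7 -> L1 miss  d=D]
2: R B2 -> L2 miss  d=-]
3: R B0 -> L0 miss  d=-]
4: W B6 -> L0 miss  d=D]
5: R B6 -> L0 hit  d=D]
6: R B1 -> L1 miss wb->B7  d=-]
7: R B4 -> L1 miss  d=-]
8: R B2 -> L2 hit  d=-]
9: W B3 -> L0 miss wb->B6  d=D]
10: W B7 -> L1 miss  d=D]
11: R B0 -> L0 miss wb->B3  d=-]
12: W B2 -> L2 hit  d=D]
13: W B2 -> L2 hit  d=D]

WB = [7, 6, 3]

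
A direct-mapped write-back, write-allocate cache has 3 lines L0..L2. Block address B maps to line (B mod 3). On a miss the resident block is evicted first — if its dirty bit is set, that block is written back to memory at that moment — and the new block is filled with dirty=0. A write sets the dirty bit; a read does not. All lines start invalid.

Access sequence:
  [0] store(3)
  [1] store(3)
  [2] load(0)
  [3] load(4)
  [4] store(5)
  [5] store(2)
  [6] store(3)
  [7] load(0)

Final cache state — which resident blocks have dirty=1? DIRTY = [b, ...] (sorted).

  0 | W B3 → L0 miss [D]
  1 | W B3 → L0 hit [D]
  2 | R B0 → L0 miss wb→B3 [-]
  3 | R B4 → L1 miss [-]
  4 | W B5 → L2 miss [D]
  5 | W B2 → L2 miss wb→B5 [D]
  6 | W B3 → L0 miss [D]
  7 | R B0 → L0 miss wb→B3 [-]

DIRTY = [2]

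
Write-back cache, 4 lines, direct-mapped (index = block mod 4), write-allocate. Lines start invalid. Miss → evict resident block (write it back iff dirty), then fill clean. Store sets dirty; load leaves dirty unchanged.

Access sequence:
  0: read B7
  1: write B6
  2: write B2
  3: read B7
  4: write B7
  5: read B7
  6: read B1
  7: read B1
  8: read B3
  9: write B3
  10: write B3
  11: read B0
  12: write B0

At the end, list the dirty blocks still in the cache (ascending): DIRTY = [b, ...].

DIRTY = [0, 2, 3]

0: R B7 → L3 miss [-]
1: W B6 → L2 miss [D]
2: W B2 → L2 miss wb→B6 [D]
3: R B7 → L3 hit [-]
4: W B7 → L3 hit [D]
5: R B7 → L3 hit [D]
6: R B1 → L1 miss [-]
7: R B1 → L1 hit [-]
8: R B3 → L3 miss wb→B7 [-]
9: W B3 → L3 hit [D]
10: W B3 → L3 hit [D]
11: R B0 → L0 miss [-]
12: W B0 → L0 hit [D]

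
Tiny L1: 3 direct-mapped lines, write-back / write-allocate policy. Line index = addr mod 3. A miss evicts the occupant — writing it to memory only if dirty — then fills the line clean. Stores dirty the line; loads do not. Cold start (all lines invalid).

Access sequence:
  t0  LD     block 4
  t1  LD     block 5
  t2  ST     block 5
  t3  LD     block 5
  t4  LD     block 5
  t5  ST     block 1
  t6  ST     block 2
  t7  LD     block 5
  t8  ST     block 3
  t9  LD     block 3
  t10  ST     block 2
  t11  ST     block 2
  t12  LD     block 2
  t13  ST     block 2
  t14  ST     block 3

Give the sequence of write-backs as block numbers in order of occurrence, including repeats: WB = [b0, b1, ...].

0: R B4 -> L1 miss  d=-]
1: R B5 -> L2 miss  d=-]
2: W B5 -> L2 hit  d=D]
3: R B5 -> L2 hit  d=D]
4: R B5 -> L2 hit  d=D]
5: W B1 -> L1 miss  d=D]
6: W B2 -> L2 miss wb->B5  d=D]
7: R B5 -> L2 miss wb->B2  d=-]
8: W B3 -> L0 miss  d=D]
9: R B3 -> L0 hit  d=D]
10: W B2 -> L2 miss  d=D]
11: W B2 -> L2 hit  d=D]
12: R B2 -> L2 hit  d=D]
13: W B2 -> L2 hit  d=D]
14: W B3 -> L0 hit  d=D]

WB = [5, 2]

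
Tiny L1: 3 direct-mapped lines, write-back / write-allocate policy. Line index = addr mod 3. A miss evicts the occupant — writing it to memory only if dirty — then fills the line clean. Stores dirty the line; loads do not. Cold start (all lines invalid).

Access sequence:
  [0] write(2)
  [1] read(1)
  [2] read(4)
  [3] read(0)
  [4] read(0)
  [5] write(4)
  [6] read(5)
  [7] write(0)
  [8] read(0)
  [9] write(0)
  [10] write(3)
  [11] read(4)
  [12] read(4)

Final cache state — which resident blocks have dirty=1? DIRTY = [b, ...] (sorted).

  0 | W B2 → L2 miss [D]
  1 | R B1 → L1 miss [-]
  2 | R B4 → L1 miss [-]
  3 | R B0 → L0 miss [-]
  4 | R B0 → L0 hit [-]
  5 | W B4 → L1 hit [D]
  6 | R B5 → L2 miss wb→B2 [-]
  7 | W B0 → L0 hit [D]
  8 | R B0 → L0 hit [D]
  9 | W B0 → L0 hit [D]
  10 | W B3 → L0 miss wb→B0 [D]
  11 | R B4 → L1 hit [D]
  12 | R B4 → L1 hit [D]

DIRTY = [3, 4]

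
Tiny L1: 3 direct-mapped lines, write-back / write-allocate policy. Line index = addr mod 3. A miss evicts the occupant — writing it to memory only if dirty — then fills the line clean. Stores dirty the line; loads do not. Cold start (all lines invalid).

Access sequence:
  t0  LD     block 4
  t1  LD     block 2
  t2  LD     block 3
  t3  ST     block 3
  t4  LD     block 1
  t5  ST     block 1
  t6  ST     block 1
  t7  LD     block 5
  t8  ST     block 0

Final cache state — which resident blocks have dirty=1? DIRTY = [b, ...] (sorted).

0: R B4 → L1 miss [-]
1: R B2 → L2 miss [-]
2: R B3 → L0 miss [-]
3: W B3 → L0 hit [D]
4: R B1 → L1 miss [-]
5: W B1 → L1 hit [D]
6: W B1 → L1 hit [D]
7: R B5 → L2 miss [-]
8: W B0 → L0 miss wb→B3 [D]

DIRTY = [0, 1]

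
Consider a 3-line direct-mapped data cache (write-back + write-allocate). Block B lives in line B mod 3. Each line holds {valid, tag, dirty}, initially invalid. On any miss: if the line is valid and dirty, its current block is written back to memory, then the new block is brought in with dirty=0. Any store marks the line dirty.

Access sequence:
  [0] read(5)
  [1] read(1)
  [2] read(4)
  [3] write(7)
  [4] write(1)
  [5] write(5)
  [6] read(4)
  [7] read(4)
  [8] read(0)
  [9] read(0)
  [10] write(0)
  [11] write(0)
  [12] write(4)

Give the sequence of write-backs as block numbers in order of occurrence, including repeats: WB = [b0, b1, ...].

WB = [7, 1]

  0 | R B5 → L2 miss [-]
  1 | R B1 → L1 miss [-]
  2 | R B4 → L1 miss [-]
  3 | W B7 → L1 miss [D]
  4 | W B1 → L1 miss wb→B7 [D]
  5 | W B5 → L2 hit [D]
  6 | R B4 → L1 miss wb→B1 [-]
  7 | R B4 → L1 hit [-]
  8 | R B0 → L0 miss [-]
  9 | R B0 → L0 hit [-]
  10 | W B0 → L0 hit [D]
  11 | W B0 → L0 hit [D]
  12 | W B4 → L1 hit [D]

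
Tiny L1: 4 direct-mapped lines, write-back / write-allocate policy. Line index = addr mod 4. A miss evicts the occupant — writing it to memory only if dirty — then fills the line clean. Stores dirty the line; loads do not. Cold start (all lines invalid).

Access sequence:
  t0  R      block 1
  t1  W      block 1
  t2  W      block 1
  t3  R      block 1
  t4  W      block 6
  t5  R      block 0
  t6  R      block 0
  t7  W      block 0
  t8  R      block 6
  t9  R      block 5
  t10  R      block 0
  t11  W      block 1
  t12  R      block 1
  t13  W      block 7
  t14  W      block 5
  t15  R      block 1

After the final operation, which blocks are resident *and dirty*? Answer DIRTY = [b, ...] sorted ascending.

0: R B1 -> L1 miss  d=-]
1: W B1 -> L1 hit  d=D]
2: W B1 -> L1 hit  d=D]
3: R B1 -> L1 hit  d=D]
4: W B6 -> L2 miss  d=D]
5: R B0 -> L0 miss  d=-]
6: R B0 -> L0 hit  d=-]
7: W B0 -> L0 hit  d=D]
8: R B6 -> L2 hit  d=D]
9: R B5 -> L1 miss wb->B1  d=-]
10: R B0 -> L0 hit  d=D]
11: W B1 -> L1 miss  d=D]
12: R B1 -> L1 hit  d=D]
13: W B7 -> L3 miss  d=D]
14: W B5 -> L1 miss wb->B1  d=D]
15: R B1 -> L1 miss wb->B5  d=-]

DIRTY = [0, 6, 7]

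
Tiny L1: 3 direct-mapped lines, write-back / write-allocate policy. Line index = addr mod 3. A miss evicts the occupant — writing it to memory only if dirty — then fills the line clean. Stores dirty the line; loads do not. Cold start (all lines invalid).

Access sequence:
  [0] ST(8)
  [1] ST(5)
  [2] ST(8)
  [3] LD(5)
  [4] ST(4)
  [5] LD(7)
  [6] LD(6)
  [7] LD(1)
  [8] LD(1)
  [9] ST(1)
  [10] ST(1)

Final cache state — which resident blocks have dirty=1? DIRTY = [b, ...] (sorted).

DIRTY = [1]

0: W B8 -> L2 miss  d=D]
1: W B5 -> L2 miss wb->B8  d=D]
2: W B8 -> L2 miss wb->B5  d=D]
3: R B5 -> L2 miss wb->B8  d=-]
4: W B4 -> L1 miss  d=D]
5: R B7 -> L1 miss wb->B4  d=-]
6: R B6 -> L0 miss  d=-]
7: R B1 -> L1 miss  d=-]
8: R B1 -> L1 hit  d=-]
9: W B1 -> L1 hit  d=D]
10: W B1 -> L1 hit  d=D]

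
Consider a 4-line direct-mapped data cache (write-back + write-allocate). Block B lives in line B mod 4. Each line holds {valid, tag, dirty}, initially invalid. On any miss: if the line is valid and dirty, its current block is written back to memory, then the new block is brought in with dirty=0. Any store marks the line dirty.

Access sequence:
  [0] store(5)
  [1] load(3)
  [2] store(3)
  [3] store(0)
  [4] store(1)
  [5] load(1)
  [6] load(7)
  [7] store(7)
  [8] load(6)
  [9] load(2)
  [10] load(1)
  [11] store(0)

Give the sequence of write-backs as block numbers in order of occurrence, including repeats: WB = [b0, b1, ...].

WB = [5, 3]

0: W B5 -> L1 miss  d=D]
1: R B3 -> L3 miss  d=-]
2: W B3 -> L3 hit  d=D]
3: W B0 -> L0 miss  d=D]
4: W B1 -> L1 miss wb->B5  d=D]
5: R B1 -> L1 hit  d=D]
6: R B7 -> L3 miss wb->B3  d=-]
7: W B7 -> L3 hit  d=D]
8: R B6 -> L2 miss  d=-]
9: R B2 -> L2 miss  d=-]
10: R B1 -> L1 hit  d=D]
11: W B0 -> L0 hit  d=D]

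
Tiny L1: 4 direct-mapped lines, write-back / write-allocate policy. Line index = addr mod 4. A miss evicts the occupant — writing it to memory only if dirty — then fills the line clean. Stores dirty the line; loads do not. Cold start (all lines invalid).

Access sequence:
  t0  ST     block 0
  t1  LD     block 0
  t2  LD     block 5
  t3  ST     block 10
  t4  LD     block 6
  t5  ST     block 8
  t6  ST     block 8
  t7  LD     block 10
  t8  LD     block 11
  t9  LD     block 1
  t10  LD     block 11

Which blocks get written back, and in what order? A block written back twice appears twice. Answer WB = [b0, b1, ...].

0: W B0 -> L0 miss  d=D]
1: R B0 -> L0 hit  d=D]
2: R B5 -> L1 miss  d=-]
3: W B10 -> L2 miss  d=D]
4: R B6 -> L2 miss wb->B10  d=-]
5: W B8 -> L0 miss wb->B0  d=D]
6: W B8 -> L0 hit  d=D]
7: R B10 -> L2 miss  d=-]
8: R B11 -> L3 miss  d=-]
9: R B1 -> L1 miss  d=-]
10: R B11 -> L3 hit  d=-]

WB = [10, 0]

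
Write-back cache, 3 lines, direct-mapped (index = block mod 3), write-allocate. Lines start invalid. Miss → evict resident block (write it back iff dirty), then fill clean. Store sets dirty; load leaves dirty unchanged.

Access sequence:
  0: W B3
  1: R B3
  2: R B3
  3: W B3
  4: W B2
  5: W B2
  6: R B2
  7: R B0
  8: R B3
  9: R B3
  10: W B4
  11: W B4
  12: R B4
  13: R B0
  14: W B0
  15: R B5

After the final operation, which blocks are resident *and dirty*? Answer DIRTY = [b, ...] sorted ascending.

0: W B3 -> L0 miss  d=D]
1: R B3 -> L0 hit  d=D]
2: R B3 -> L0 hit  d=D]
3: W B3 -> L0 hit  d=D]
4: W B2 -> L2 miss  d=D]
5: W B2 -> L2 hit  d=D]
6: R B2 -> L2 hit  d=D]
7: R B0 -> L0 miss wb->B3  d=-]
8: R B3 -> L0 miss  d=-]
9: R B3 -> L0 hit  d=-]
10: W B4 -> L1 miss  d=D]
11: W B4 -> L1 hit  d=D]
12: R B4 -> L1 hit  d=D]
13: R B0 -> L0 miss  d=-]
14: W B0 -> L0 hit  d=D]
15: R B5 -> L2 miss wb->B2  d=-]

DIRTY = [0, 4]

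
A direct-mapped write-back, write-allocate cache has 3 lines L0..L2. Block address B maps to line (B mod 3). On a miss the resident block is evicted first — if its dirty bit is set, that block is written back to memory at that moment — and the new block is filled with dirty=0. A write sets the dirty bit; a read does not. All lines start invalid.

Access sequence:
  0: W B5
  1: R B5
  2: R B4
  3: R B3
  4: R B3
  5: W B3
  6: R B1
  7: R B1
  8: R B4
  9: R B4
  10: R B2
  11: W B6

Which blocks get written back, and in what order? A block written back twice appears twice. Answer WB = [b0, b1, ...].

WB = [5, 3]

0: W B5 -> L2 miss  d=D]
1: R B5 -> L2 hit  d=D]
2: R B4 -> L1 miss  d=-]
3: R B3 -> L0 miss  d=-]
4: R B3 -> L0 hit  d=-]
5: W B3 -> L0 hit  d=D]
6: R B1 -> L1 miss  d=-]
7: R B1 -> L1 hit  d=-]
8: R B4 -> L1 miss  d=-]
9: R B4 -> L1 hit  d=-]
10: R B2 -> L2 miss wb->B5  d=-]
11: W B6 -> L0 miss wb->B3  d=D]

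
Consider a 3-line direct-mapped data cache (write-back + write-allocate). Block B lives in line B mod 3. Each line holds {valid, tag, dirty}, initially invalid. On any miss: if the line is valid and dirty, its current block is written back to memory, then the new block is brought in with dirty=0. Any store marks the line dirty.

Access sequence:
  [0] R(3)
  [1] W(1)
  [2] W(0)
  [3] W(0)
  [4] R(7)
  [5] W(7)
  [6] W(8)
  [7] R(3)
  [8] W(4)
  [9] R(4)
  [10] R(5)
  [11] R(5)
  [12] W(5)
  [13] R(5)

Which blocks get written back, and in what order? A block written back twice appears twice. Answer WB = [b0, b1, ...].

WB = [1, 0, 7, 8]

0: R B3 -> L0 miss  d=-]
1: W B1 -> L1 miss  d=D]
2: W B0 -> L0 miss  d=D]
3: W B0 -> L0 hit  d=D]
4: R B7 -> L1 miss wb->B1  d=-]
5: W B7 -> L1 hit  d=D]
6: W B8 -> L2 miss  d=D]
7: R B3 -> L0 miss wb->B0  d=-]
8: W B4 -> L1 miss wb->B7  d=D]
9: R B4 -> L1 hit  d=D]
10: R B5 -> L2 miss wb->B8  d=-]
11: R B5 -> L2 hit  d=-]
12: W B5 -> L2 hit  d=D]
13: R B5 -> L2 hit  d=D]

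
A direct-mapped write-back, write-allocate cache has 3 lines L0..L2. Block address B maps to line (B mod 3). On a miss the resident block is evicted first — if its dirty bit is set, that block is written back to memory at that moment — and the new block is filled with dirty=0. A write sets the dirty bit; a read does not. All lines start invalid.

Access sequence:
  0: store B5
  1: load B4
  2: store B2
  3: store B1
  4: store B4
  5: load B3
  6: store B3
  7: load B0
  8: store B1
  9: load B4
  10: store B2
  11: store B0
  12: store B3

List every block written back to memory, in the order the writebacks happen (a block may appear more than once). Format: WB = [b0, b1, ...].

WB = [5, 1, 3, 4, 1, 0]

0: W B5 → L2 miss [D]
1: R B4 → L1 miss [-]
2: W B2 → L2 miss wb→B5 [D]
3: W B1 → L1 miss [D]
4: W B4 → L1 miss wb→B1 [D]
5: R B3 → L0 miss [-]
6: W B3 → L0 hit [D]
7: R B0 → L0 miss wb→B3 [-]
8: W B1 → L1 miss wb→B4 [D]
9: R B4 → L1 miss wb→B1 [-]
10: W B2 → L2 hit [D]
11: W B0 → L0 hit [D]
12: W B3 → L0 miss wb→B0 [D]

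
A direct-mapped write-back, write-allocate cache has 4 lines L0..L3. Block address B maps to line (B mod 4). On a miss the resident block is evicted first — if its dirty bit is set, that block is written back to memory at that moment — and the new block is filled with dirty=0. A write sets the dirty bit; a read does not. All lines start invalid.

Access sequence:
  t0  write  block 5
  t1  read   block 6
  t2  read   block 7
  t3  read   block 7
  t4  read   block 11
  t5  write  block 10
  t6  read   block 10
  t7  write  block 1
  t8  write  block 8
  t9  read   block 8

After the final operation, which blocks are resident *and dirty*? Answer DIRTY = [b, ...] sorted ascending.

DIRTY = [1, 8, 10]

0: W B5 → L1 miss [D]
1: R B6 → L2 miss [-]
2: R B7 → L3 miss [-]
3: R B7 → L3 hit [-]
4: R B11 → L3 miss [-]
5: W B10 → L2 miss [D]
6: R B10 → L2 hit [D]
7: W B1 → L1 miss wb→B5 [D]
8: W B8 → L0 miss [D]
9: R B8 → L0 hit [D]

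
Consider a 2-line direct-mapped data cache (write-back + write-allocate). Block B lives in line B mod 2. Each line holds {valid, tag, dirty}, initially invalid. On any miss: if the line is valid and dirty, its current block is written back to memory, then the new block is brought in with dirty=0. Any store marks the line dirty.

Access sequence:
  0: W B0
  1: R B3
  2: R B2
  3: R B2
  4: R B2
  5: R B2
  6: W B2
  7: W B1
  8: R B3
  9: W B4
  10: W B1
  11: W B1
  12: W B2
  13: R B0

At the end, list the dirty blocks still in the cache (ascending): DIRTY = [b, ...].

0: W B0 → L0 miss [D]
1: R B3 → L1 miss [-]
2: R B2 → L0 miss wb→B0 [-]
3: R B2 → L0 hit [-]
4: R B2 → L0 hit [-]
5: R B2 → L0 hit [-]
6: W B2 → L0 hit [D]
7: W B1 → L1 miss [D]
8: R B3 → L1 miss wb→B1 [-]
9: W B4 → L0 miss wb→B2 [D]
10: W B1 → L1 miss [D]
11: W B1 → L1 hit [D]
12: W B2 → L0 miss wb→B4 [D]
13: R B0 → L0 miss wb→B2 [-]

DIRTY = [1]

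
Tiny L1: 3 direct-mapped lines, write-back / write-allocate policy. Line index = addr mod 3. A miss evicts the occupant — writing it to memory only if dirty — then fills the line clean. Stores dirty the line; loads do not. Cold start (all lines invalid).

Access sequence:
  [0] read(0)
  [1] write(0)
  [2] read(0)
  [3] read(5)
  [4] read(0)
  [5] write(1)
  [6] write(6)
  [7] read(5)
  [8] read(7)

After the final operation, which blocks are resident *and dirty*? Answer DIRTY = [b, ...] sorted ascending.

0: R B0 -> L0 miss  d=-]
1: W B0 -> L0 hit  d=D]
2: R B0 -> L0 hit  d=D]
3: R B5 -> L2 miss  d=-]
4: R B0 -> L0 hit  d=D]
5: W B1 -> L1 miss  d=D]
6: W B6 -> L0 miss wb->B0  d=D]
7: R B5 -> L2 hit  d=-]
8: R B7 -> L1 miss wb->B1  d=-]

DIRTY = [6]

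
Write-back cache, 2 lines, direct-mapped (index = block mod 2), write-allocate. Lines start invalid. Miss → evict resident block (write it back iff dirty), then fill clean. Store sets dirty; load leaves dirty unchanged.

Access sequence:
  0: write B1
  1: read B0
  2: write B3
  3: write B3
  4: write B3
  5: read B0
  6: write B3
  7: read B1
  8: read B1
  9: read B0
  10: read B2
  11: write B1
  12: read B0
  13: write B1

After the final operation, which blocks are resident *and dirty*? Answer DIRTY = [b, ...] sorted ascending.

0: W B1 -> L1 miss  d=D]
1: R B0 -> L0 miss  d=-]
2: W B3 -> L1 miss wb->B1  d=D]
3: W B3 -> L1 hit  d=D]
4: W B3 -> L1 hit  d=D]
5: R B0 -> L0 hit  d=-]
6: W B3 -> L1 hit  d=D]
7: R B1 -> L1 miss wb->B3  d=-]
8: R B1 -> L1 hit  d=-]
9: R B0 -> L0 hit  d=-]
10: R B2 -> L0 miss  d=-]
11: W B1 -> L1 hit  d=D]
12: R B0 -> L0 miss  d=-]
13: W B1 -> L1 hit  d=D]

DIRTY = [1]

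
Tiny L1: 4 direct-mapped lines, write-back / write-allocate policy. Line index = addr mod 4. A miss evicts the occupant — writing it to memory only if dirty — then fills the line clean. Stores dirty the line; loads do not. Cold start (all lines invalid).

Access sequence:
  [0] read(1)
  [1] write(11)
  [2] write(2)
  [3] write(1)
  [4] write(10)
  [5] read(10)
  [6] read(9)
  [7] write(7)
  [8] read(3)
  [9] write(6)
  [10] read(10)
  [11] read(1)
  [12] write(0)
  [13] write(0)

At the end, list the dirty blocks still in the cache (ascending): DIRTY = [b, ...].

0: R B1 -> L1 miss  d=-]
1: W B11 -> L3 miss  d=D]
2: W B2 -> L2 miss  d=D]
3: W B1 -> L1 hit  d=D]
4: W B10 -> L2 miss wb->B2  d=D]
5: R B10 -> L2 hit  d=D]
6: R B9 -> L1 miss wb->B1  d=-]
7: W B7 -> L3 miss wb->B11  d=D]
8: R B3 -> L3 miss wb->B7  d=-]
9: W B6 -> L2 miss wb->B10  d=D]
10: R B10 -> L2 miss wb->B6  d=-]
11: R B1 -> L1 miss  d=-]
12: W B0 -> L0 miss  d=D]
13: W B0 -> L0 hit  d=D]

DIRTY = [0]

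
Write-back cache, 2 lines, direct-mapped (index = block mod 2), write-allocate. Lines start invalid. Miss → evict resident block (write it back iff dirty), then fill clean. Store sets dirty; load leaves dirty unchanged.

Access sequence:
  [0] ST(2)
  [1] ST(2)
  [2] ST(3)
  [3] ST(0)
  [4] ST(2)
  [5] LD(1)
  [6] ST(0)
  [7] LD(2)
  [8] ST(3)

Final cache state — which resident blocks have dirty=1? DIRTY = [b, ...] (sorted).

DIRTY = [3]

0: W B2 → L0 miss [D]
1: W B2 → L0 hit [D]
2: W B3 → L1 miss [D]
3: W B0 → L0 miss wb→B2 [D]
4: W B2 → L0 miss wb→B0 [D]
5: R B1 → L1 miss wb→B3 [-]
6: W B0 → L0 miss wb→B2 [D]
7: R B2 → L0 miss wb→B0 [-]
8: W B3 → L1 miss [D]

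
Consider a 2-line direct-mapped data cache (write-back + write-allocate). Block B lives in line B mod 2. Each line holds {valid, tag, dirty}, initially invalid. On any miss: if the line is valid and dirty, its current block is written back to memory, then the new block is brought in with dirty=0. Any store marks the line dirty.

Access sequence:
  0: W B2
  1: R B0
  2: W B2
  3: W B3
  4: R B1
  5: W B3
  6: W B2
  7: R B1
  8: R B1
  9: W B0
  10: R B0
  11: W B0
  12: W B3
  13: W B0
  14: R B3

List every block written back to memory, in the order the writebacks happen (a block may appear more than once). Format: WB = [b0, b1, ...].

0: W B2 → L0 miss [D]
1: R B0 → L0 miss wb→B2 [-]
2: W B2 → L0 miss [D]
3: W B3 → L1 miss [D]
4: R B1 → L1 miss wb→B3 [-]
5: W B3 → L1 miss [D]
6: W B2 → L0 hit [D]
7: R B1 → L1 miss wb→B3 [-]
8: R B1 → L1 hit [-]
9: W B0 → L0 miss wb→B2 [D]
10: R B0 → L0 hit [D]
11: W B0 → L0 hit [D]
12: W B3 → L1 miss [D]
13: W B0 → L0 hit [D]
14: R B3 → L1 hit [D]

WB = [2, 3, 3, 2]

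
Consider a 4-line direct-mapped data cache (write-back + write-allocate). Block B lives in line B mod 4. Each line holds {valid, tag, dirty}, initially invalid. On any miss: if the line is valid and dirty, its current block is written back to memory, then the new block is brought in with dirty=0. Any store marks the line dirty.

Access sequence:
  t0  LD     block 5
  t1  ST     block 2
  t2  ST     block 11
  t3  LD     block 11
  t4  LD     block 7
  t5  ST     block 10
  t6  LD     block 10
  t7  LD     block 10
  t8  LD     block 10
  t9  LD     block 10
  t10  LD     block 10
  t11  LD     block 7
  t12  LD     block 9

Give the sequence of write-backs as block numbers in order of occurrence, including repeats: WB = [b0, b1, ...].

WB = [11, 2]

  0 | R B5 → L1 miss [-]
  1 | W B2 → L2 miss [D]
  2 | W B11 → L3 miss [D]
  3 | R B11 → L3 hit [D]
  4 | R B7 → L3 miss wb→B11 [-]
  5 | W B10 → L2 miss wb→B2 [D]
  6 | R B10 → L2 hit [D]
  7 | R B10 → L2 hit [D]
  8 | R B10 → L2 hit [D]
  9 | R B10 → L2 hit [D]
  10 | R B10 → L2 hit [D]
  11 | R B7 → L3 hit [-]
  12 | R B9 → L1 miss [-]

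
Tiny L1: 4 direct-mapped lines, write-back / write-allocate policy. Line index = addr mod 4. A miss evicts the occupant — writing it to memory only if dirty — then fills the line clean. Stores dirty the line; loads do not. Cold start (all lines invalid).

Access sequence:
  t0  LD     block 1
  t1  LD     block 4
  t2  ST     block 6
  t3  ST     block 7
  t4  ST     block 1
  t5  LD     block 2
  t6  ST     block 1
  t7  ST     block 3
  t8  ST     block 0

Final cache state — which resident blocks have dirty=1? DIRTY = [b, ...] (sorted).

DIRTY = [0, 1, 3]

0: R B1 → L1 miss [-]
1: R B4 → L0 miss [-]
2: W B6 → L2 miss [D]
3: W B7 → L3 miss [D]
4: W B1 → L1 hit [D]
5: R B2 → L2 miss wb→B6 [-]
6: W B1 → L1 hit [D]
7: W B3 → L3 miss wb→B7 [D]
8: W B0 → L0 miss [D]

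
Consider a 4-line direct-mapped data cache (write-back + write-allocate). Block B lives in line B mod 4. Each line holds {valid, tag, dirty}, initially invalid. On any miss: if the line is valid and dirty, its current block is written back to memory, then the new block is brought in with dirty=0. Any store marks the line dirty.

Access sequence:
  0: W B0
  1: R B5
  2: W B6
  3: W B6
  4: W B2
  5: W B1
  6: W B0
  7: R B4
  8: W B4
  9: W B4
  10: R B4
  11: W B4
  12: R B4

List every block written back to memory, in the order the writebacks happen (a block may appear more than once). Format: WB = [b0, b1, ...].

0: W B0 -> L0 miss  d=D]
1: R B5 -> L1 miss  d=-]
2: W B6 -> L2 miss  d=D]
3: W B6 -> L2 hit  d=D]
4: W B2 -> L2 miss wb->B6  d=D]
5: W B1 -> L1 miss  d=D]
6: W B0 -> L0 hit  d=D]
7: R B4 -> L0 miss wb->B0  d=-]
8: W B4 -> L0 hit  d=D]
9: W B4 -> L0 hit  d=D]
10: R B4 -> L0 hit  d=D]
11: W B4 -> L0 hit  d=D]
12: R B4 -> L0 hit  d=D]

WB = [6, 0]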